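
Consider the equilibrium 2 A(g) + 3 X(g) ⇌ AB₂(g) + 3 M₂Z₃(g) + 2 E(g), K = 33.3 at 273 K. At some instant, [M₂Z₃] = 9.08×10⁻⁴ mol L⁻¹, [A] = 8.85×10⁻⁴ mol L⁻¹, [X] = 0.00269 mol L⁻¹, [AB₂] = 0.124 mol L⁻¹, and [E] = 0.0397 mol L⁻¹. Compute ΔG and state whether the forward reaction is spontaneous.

ΔG = -2.82 kJ/mol; the forward reaction is spontaneous

Q = [AB₂]·[M₂Z₃]³·[E]² / ([A]²·[X]³) = (0.124)·(9.08×10⁻⁴)³·(0.0397)² / ((8.85×10⁻⁴)²·(0.00269)³) = 9.60
ΔG = RT ln(Q/K) = (8.314 J mol⁻¹ K⁻¹)(273 K) × ln(9.60/33.3)
   = (2.270 kJ/mol)(-1.244) = -2.82 kJ/mol
ΔG < 0, so the forward reaction is spontaneous (proceeds forward).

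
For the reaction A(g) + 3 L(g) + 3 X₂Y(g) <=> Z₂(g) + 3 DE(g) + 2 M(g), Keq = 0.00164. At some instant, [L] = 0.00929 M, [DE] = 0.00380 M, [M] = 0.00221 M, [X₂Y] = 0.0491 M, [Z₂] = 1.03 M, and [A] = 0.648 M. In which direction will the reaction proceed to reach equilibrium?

reverse (toward reactants)

Q = [Z₂]·[DE]³·[M]² / ([A]·[L]³·[X₂Y]³) = (1.03)·(0.00380)³·(0.00221)² / ((0.648)·(0.00929)³·(0.0491)³) = 0.00449
Q = 0.00449 > Keq = 0.00164, so the reverse reaction proceeds.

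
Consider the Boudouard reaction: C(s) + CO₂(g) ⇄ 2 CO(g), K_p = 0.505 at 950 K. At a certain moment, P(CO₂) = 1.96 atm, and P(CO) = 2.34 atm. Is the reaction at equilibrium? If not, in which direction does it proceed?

to the left

(C is a pure solid — omitted from Q_p.)
Q_p = P(CO)² / P(CO₂) = (2.34)² / (1.96) = 2.79
Q_p = 2.79 > K_p = 0.505, so the reverse reaction proceeds.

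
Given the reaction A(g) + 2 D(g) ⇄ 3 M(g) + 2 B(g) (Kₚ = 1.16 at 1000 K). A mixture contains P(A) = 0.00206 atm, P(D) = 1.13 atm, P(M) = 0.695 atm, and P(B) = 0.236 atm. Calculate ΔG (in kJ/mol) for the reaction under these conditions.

Qₚ = P(M)³·P(B)² / (P(A)·P(D)²) = (0.695)³·(0.236)² / ((0.00206)·(1.13)²) = 7.11
ΔG = RT ln(Qₚ/Kₚ) = (8.314 J mol⁻¹ K⁻¹)(1000 K) × ln(7.11/1.16)
   = (8.314 kJ/mol)(1.813) = 15.1 kJ/mol
ΔG > 0, so the forward reaction is non-spontaneous (proceeds in reverse).

ΔG = 15.1 kJ/mol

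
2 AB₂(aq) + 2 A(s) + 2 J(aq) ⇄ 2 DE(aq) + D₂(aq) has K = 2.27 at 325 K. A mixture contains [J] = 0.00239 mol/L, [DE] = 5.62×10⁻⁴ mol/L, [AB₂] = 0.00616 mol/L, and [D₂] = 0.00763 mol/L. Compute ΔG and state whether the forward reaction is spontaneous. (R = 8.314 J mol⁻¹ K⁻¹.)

ΔG = 4.29 kJ/mol; the forward reaction is non-spontaneous

(A is a pure solid — omitted from Q.)
Q = [DE]²·[D₂] / ([AB₂]²·[J]²) = (5.62×10⁻⁴)²·(0.00763) / ((0.00616)²·(0.00239)²) = 11.1
ΔG = RT ln(Q/K) = (8.314 J mol⁻¹ K⁻¹)(325 K) × ln(11.1/2.27)
   = (2.702 kJ/mol)(1.587) = 4.29 kJ/mol
ΔG > 0, so the forward reaction is non-spontaneous (proceeds in reverse).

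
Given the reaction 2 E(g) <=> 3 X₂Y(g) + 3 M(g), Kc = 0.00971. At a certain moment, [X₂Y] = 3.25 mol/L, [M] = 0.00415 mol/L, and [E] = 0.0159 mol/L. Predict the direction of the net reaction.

Qc = [X₂Y]³·[M]³ / [E]² = (3.25)³·(0.00415)³ / (0.0159)² = 0.00971
Qc = 0.00971 = Kc, so the system is already at equilibrium.

no net change (already at equilibrium)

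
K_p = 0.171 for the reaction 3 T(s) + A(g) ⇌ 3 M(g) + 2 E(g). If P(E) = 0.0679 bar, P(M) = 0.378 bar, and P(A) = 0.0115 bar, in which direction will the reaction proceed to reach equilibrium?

forward (toward products)

(T is a pure solid — omitted from Q_p.)
Q_p = P(M)³·P(E)² / P(A) = (0.378)³·(0.0679)² / (0.0115) = 0.0217
Q_p = 0.0217 < K_p = 0.171, so the forward reaction proceeds.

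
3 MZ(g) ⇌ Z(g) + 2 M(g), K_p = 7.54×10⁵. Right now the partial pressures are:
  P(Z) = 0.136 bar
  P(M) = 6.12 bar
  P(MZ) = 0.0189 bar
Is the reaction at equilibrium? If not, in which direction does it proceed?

Q_p = P(Z)·P(M)² / P(MZ)³ = (0.136)·(6.12)² / (0.0189)³ = 7.54×10⁵
Q_p = 7.54×10⁵ = K_p, so the system is already at equilibrium.

neither direction; the system is at equilibrium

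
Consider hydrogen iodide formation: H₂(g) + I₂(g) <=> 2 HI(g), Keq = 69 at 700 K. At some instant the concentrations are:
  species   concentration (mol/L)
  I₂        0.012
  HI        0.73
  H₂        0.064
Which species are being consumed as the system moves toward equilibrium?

HI (products)

Q = [HI]² / ([H₂]·[I₂]) = (0.73)² / ((0.064)·(0.012)) = 690
Q = 690 > Keq = 69: net reverse reaction.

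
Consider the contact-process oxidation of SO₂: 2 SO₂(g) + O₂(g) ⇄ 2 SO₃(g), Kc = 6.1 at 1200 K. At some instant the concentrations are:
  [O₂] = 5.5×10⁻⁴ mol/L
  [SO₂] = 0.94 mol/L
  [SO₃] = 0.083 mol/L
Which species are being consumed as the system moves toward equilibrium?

Qc = [SO₃]² / ([SO₂]²·[O₂]) = (0.083)² / ((0.94)²·(5.5×10⁻⁴)) = 14
Qc = 14 > Kc = 6.1: net reverse reaction.

SO₃ (products)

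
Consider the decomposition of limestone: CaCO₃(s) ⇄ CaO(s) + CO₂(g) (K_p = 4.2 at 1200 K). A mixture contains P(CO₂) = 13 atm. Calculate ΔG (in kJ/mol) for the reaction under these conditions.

(CaCO₃, CaO are pure solids — omitted from Q_p.)
Q_p = P(CO₂) = 13.0
ΔG = RT ln(Q_p/K_p) = (8.314 J mol⁻¹ K⁻¹)(1200 K) × ln(13.0/4.2)
   = (9.977 kJ/mol)(1.130) = 11.3 kJ/mol
ΔG > 0, so the forward reaction is non-spontaneous (proceeds in reverse).

ΔG = 11.3 kJ/mol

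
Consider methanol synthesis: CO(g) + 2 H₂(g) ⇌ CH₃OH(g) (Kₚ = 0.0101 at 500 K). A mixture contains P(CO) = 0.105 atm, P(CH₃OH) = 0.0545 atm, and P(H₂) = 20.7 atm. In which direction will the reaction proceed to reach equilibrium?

in the forward direction

Qₚ = P(CH₃OH) / (P(CO)·P(H₂)²) = (0.0545) / ((0.105)·(20.7)²) = 0.00121
Qₚ = 0.00121 < Kₚ = 0.0101, so the forward reaction proceeds.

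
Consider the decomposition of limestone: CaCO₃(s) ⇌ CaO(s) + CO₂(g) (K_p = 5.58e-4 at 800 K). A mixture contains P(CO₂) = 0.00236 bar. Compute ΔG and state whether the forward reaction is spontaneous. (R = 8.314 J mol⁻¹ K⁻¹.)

(CaCO₃, CaO are pure solids — omitted from Q_p.)
Q_p = P(CO₂) = 0.00236
ΔG = RT ln(Q_p/K_p) = (8.314 J mol⁻¹ K⁻¹)(800 K) × ln(0.00236/5.58e-4)
   = (6.651 kJ/mol)(1.442) = 9.59 kJ/mol
ΔG > 0, so the forward reaction is non-spontaneous (proceeds in reverse).

ΔG = 9.59 kJ/mol; the forward reaction is non-spontaneous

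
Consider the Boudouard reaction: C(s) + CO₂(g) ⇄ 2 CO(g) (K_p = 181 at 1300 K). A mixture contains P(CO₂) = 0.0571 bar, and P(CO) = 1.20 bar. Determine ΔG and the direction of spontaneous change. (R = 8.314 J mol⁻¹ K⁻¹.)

ΔG = -21.3 kJ/mol; the forward reaction is spontaneous

(C is a pure solid — omitted from Q_p.)
Q_p = P(CO)² / P(CO₂) = (1.20)² / (0.0571) = 25.2
ΔG = RT ln(Q_p/K_p) = (8.314 J mol⁻¹ K⁻¹)(1300 K) × ln(25.2/181)
   = (10.81 kJ/mol)(-1.972) = -21.3 kJ/mol
ΔG < 0, so the forward reaction is spontaneous (proceeds forward).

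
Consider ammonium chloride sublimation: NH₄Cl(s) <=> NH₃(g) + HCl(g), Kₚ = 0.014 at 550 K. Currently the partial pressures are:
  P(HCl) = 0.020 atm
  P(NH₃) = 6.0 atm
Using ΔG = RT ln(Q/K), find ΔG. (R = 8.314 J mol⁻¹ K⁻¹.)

ΔG = 9.82 kJ/mol

(NH₄Cl is a pure solid — omitted from Qₚ.)
Qₚ = P(NH₃)·P(HCl) = (6.0)·(0.020) = 0.120
ΔG = RT ln(Qₚ/Kₚ) = (8.314 J mol⁻¹ K⁻¹)(550 K) × ln(0.120/0.014)
   = (4.573 kJ/mol)(2.148) = 9.82 kJ/mol
ΔG > 0, so the forward reaction is non-spontaneous (proceeds in reverse).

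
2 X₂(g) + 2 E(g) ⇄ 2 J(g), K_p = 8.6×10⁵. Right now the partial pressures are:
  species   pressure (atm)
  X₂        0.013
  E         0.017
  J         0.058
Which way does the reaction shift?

toward products

Q_p = P(J)² / (P(X₂)²·P(E)²) = (0.058)² / ((0.013)²·(0.017)²) = 69000
Q_p = 69000 < K_p = 8.6×10⁵, so the forward reaction proceeds.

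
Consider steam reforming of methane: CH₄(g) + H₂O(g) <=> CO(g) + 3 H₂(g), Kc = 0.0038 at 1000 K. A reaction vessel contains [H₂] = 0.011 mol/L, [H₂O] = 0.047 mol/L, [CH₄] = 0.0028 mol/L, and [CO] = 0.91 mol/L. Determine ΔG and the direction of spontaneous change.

Qc = [CO]·[H₂]³ / ([CH₄]·[H₂O]) = (0.91)·(0.011)³ / ((0.0028)·(0.047)) = 0.00920
ΔG = RT ln(Qc/Kc) = (8.314 J mol⁻¹ K⁻¹)(1000 K) × ln(0.00920/0.0038)
   = (8.314 kJ/mol)(0.8842) = 7.35 kJ/mol
ΔG > 0, so the forward reaction is non-spontaneous (proceeds in reverse).

ΔG = 7.35 kJ/mol; the forward reaction is non-spontaneous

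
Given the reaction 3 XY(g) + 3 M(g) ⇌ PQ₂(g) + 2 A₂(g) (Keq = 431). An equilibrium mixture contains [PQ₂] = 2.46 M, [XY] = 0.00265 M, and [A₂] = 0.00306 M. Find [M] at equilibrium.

[M] = 1.42 M

At equilibrium, Keq = [PQ₂]·[A₂]² / ([XY]³·[M]³) = 431.
(2.46)·(0.00306)² / ((0.00265)³·([M])³) = 431
[M]³ = 2.87 ⇒ [M] = 1.42 M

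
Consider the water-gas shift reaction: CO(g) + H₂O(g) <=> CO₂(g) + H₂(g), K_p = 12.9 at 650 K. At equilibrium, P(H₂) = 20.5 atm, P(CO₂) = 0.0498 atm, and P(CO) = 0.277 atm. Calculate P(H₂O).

At equilibrium, K_p = P(CO₂)·P(H₂) / (P(CO)·P(H₂O)) = 12.9.
(0.0498)·(20.5) / ((0.277)·(P(H₂O))) = 12.9
P(H₂O) = 0.286 atm

P(H₂O) = 0.286 atm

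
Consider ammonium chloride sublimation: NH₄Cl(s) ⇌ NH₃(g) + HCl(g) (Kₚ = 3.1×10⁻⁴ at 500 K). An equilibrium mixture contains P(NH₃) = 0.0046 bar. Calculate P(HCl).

P(HCl) = 0.067 bar

(NH₄Cl is a pure solid — omitted from Kₚ.)
At equilibrium, Kₚ = P(NH₃)·P(HCl) = 3.1×10⁻⁴.
(0.0046)·(P(HCl)) = 3.1×10⁻⁴
P(HCl) = 0.0674 = 0.067 bar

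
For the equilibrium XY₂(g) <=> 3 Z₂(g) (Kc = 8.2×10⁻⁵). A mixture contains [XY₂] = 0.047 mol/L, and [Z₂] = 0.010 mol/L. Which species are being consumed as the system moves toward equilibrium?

XY₂ (reactants)

Qc = [Z₂]³ / [XY₂] = (0.010)³ / (0.047) = 2.1×10⁻⁵
Qc = 2.1×10⁻⁵ < Kc = 8.2×10⁻⁵: net forward reaction.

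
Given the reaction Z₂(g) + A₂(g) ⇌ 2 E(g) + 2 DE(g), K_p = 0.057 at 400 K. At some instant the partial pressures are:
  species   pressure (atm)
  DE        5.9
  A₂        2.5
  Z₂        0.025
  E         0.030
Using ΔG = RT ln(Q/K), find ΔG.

Q_p = P(E)²·P(DE)² / (P(Z₂)·P(A₂)) = (0.030)²·(5.9)² / ((0.025)·(2.5)) = 0.501
ΔG = RT ln(Q_p/K_p) = (8.314 J mol⁻¹ K⁻¹)(400 K) × ln(0.501/0.057)
   = (3.326 kJ/mol)(2.174) = 7.23 kJ/mol
ΔG > 0, so the forward reaction is non-spontaneous (proceeds in reverse).

ΔG = 7.23 kJ/mol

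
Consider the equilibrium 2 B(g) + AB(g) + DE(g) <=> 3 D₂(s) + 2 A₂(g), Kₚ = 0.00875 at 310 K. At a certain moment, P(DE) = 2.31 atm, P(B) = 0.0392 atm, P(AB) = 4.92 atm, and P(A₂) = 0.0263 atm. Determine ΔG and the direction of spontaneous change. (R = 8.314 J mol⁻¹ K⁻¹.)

ΔG = 3.89 kJ/mol; the forward reaction is non-spontaneous

(D₂ is a pure solid — omitted from Qₚ.)
Qₚ = P(A₂)² / (P(B)²·P(AB)·P(DE)) = (0.0263)² / ((0.0392)²·(4.92)·(2.31)) = 0.0396
ΔG = RT ln(Qₚ/Kₚ) = (8.314 J mol⁻¹ K⁻¹)(310 K) × ln(0.0396/0.00875)
   = (2.577 kJ/mol)(1.510) = 3.89 kJ/mol
ΔG > 0, so the forward reaction is non-spontaneous (proceeds in reverse).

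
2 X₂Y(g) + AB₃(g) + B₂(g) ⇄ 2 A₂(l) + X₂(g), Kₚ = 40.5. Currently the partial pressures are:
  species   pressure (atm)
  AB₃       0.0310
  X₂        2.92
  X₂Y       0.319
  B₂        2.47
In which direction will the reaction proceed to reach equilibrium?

(A₂ is a pure liquid — omitted from Qₚ.)
Qₚ = P(X₂) / (P(X₂Y)²·P(AB₃)·P(B₂)) = (2.92) / ((0.319)²·(0.0310)·(2.47)) = 375
Qₚ = 375 > Kₚ = 40.5, so the reverse reaction proceeds.

toward reactants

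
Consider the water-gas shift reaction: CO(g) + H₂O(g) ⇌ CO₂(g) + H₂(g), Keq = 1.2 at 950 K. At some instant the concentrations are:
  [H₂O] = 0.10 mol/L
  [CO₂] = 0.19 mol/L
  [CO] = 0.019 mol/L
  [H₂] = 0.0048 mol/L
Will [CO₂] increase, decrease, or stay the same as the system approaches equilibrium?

Q = [CO₂]·[H₂] / ([CO]·[H₂O]) = (0.19)·(0.0048) / ((0.019)·(0.10)) = 0.48
Q = 0.48 < Keq = 1.2: net forward reaction.
CO₂ is a product, so it increases.

increase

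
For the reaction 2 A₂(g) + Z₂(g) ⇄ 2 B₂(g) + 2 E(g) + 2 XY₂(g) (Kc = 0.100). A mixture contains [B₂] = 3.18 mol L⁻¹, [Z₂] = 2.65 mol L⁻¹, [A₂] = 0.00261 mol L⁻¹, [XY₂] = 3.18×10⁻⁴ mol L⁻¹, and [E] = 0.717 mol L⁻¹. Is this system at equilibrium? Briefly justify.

no; Q < K, reaction proceeds forward

Qc = [B₂]²·[E]²·[XY₂]² / ([A₂]²·[Z₂]) = (3.18)²·(0.717)²·(3.18×10⁻⁴)² / ((0.00261)²·(2.65)) = 0.0291
Qc = 0.0291 < Kc = 0.100: net forward reaction.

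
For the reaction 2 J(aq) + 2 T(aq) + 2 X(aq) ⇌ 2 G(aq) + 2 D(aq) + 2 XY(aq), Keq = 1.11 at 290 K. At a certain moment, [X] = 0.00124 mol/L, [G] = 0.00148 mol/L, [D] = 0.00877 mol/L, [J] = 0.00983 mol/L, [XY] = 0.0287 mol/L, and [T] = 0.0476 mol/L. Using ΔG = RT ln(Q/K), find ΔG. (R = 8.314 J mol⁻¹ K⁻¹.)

Q = [G]²·[D]²·[XY]² / ([J]²·[T]²·[X]²) = (0.00148)²·(0.00877)²·(0.0287)² / ((0.00983)²·(0.0476)²·(0.00124)²) = 0.412
ΔG = RT ln(Q/Keq) = (8.314 J mol⁻¹ K⁻¹)(290 K) × ln(0.412/1.11)
   = (2.411 kJ/mol)(-0.9911) = -2.39 kJ/mol
ΔG < 0, so the forward reaction is spontaneous (proceeds forward).

ΔG = -2.39 kJ/mol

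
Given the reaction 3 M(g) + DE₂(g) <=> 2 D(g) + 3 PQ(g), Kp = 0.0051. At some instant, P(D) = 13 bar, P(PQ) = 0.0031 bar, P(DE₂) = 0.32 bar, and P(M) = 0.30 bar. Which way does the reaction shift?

to the right

Qp = P(D)²·P(PQ)³ / (P(M)³·P(DE₂)) = (13)²·(0.0031)³ / ((0.30)³·(0.32)) = 5.8e-4
Qp = 5.8e-4 < Kp = 0.0051, so the forward reaction proceeds.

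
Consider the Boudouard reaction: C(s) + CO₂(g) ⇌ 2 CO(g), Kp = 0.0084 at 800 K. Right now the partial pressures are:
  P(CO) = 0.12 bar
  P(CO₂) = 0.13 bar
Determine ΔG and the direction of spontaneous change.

ΔG = 17.2 kJ/mol; the forward reaction is non-spontaneous

(C is a pure solid — omitted from Qp.)
Qp = P(CO)² / P(CO₂) = (0.12)² / (0.13) = 0.111
ΔG = RT ln(Qp/Kp) = (8.314 J mol⁻¹ K⁻¹)(800 K) × ln(0.111/0.0084)
   = (6.651 kJ/mol)(2.581) = 17.2 kJ/mol
ΔG > 0, so the forward reaction is non-spontaneous (proceeds in reverse).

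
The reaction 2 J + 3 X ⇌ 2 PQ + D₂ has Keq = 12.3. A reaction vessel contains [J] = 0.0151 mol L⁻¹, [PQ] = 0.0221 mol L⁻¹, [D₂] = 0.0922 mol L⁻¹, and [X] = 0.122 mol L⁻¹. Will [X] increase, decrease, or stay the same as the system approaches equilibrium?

Q = [PQ]²·[D₂] / ([J]²·[X]³) = (0.0221)²·(0.0922) / ((0.0151)²·(0.122)³) = 109
Q = 109 > Keq = 12.3: net reverse reaction.
X is a reactant, so it increases.

increase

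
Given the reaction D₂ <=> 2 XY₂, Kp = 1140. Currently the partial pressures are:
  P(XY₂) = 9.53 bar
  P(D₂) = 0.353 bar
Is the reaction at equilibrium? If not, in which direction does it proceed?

Qp = P(XY₂)² / P(D₂) = (9.53)² / (0.353) = 257
Qp = 257 < Kp = 1140, so the forward reaction proceeds.

to the right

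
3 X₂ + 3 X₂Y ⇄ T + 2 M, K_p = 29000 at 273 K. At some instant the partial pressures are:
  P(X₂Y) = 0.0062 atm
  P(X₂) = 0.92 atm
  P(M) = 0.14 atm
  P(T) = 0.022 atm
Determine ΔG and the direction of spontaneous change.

Q_p = P(T)·P(M)² / (P(X₂)³·P(X₂Y)³) = (0.022)·(0.14)² / ((0.92)³·(0.0062)³) = 2320
ΔG = RT ln(Q_p/K_p) = (8.314 J mol⁻¹ K⁻¹)(273 K) × ln(2320/29000)
   = (2.270 kJ/mol)(-2.526) = -5.73 kJ/mol
ΔG < 0, so the forward reaction is spontaneous (proceeds forward).

ΔG = -5.73 kJ/mol; the forward reaction is spontaneous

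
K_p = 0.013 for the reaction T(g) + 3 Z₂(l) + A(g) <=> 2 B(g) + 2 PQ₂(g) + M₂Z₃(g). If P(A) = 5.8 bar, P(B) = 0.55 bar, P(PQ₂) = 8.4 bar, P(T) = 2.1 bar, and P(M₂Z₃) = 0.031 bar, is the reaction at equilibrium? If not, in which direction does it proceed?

in the reverse direction

(Z₂ is a pure liquid — omitted from Q_p.)
Q_p = P(B)²·P(PQ₂)²·P(M₂Z₃) / (P(T)·P(A)) = (0.55)²·(8.4)²·(0.031) / ((2.1)·(5.8)) = 0.054
Q_p = 0.054 > K_p = 0.013, so the reverse reaction proceeds.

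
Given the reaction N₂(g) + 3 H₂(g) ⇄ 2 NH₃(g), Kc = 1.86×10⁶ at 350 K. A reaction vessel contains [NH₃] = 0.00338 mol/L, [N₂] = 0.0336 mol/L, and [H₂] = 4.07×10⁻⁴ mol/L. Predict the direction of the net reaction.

Qc = [NH₃]² / ([N₂]·[H₂]³) = (0.00338)² / ((0.0336)·(4.07×10⁻⁴)³) = 5.04×10⁶
Qc = 5.04×10⁶ > Kc = 1.86×10⁶, so the reverse reaction proceeds.

toward reactants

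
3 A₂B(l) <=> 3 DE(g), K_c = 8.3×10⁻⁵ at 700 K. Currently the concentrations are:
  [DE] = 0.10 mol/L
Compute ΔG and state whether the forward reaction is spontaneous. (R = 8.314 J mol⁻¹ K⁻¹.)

ΔG = 14.5 kJ/mol; the forward reaction is non-spontaneous

(A₂B is a pure liquid — omitted from Q_c.)
Q_c = [DE]³ = (0.10)³ = 0.00100
ΔG = RT ln(Q_c/K_c) = (8.314 J mol⁻¹ K⁻¹)(700 K) × ln(0.00100/8.3×10⁻⁵)
   = (5.820 kJ/mol)(2.489) = 14.5 kJ/mol
ΔG > 0, so the forward reaction is non-spontaneous (proceeds in reverse).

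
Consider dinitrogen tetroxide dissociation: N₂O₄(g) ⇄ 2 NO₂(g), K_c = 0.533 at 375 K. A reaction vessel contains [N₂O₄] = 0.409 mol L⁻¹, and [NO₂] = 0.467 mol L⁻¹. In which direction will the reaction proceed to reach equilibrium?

no net change (already at equilibrium)

Q_c = [NO₂]² / [N₂O₄] = (0.467)² / (0.409) = 0.533
Q_c = 0.533 = K_c, so the system is already at equilibrium.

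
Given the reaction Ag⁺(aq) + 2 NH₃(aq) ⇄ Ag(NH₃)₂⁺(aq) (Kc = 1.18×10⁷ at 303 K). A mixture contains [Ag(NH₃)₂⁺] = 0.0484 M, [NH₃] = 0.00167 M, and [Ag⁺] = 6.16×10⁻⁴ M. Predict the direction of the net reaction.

Qc = [Ag(NH₃)₂⁺] / ([Ag⁺]·[NH₃]²) = (0.0484) / ((6.16×10⁻⁴)·(0.00167)²) = 2.82×10⁷
Qc = 2.82×10⁷ > Kc = 1.18×10⁷, so the reverse reaction proceeds.

toward reactants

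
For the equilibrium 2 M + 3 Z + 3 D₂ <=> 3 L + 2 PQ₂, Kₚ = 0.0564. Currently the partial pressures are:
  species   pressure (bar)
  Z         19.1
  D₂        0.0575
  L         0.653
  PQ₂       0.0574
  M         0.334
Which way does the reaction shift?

toward products

Qₚ = P(L)³·P(PQ₂)² / (P(M)²·P(Z)³·P(D₂)³) = (0.653)³·(0.0574)² / ((0.334)²·(19.1)³·(0.0575)³) = 0.00621
Qₚ = 0.00621 < Kₚ = 0.0564, so the forward reaction proceeds.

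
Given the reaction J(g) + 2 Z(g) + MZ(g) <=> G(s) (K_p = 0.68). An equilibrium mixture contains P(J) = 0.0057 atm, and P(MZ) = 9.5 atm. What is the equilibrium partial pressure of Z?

P(Z) = 5.2 atm

(G is a pure solid — omitted from K_p.)
At equilibrium, K_p = 1 / (P(J)·P(Z)²·P(MZ)) = 0.68.
1 / ((0.0057)·(P(Z))²·(9.5)) = 0.68
P(Z)² = 27.2 ⇒ P(Z) = 5.2 atm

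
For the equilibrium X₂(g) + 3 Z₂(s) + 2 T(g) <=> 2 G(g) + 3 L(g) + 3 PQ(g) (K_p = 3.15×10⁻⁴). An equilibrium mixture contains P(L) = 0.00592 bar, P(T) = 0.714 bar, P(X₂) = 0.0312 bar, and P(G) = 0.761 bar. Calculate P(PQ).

P(PQ) = 3.47 bar

(Z₂ is a pure solid — omitted from K_p.)
At equilibrium, K_p = P(G)²·P(L)³·P(PQ)³ / (P(X₂)·P(T)²) = 3.15×10⁻⁴.
(0.761)²·(0.00592)³·(P(PQ))³ / ((0.0312)·(0.714)²) = 3.15×10⁻⁴
P(PQ)³ = 41.7 ⇒ P(PQ) = 3.47 bar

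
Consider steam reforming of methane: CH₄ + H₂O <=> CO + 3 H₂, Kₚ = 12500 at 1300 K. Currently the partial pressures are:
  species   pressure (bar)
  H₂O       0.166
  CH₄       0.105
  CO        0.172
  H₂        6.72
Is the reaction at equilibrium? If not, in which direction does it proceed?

Qₚ = P(CO)·P(H₂)³ / (P(CH₄)·P(H₂O)) = (0.172)·(6.72)³ / ((0.105)·(0.166)) = 2990
Qₚ = 2990 < Kₚ = 12500, so the forward reaction proceeds.

forward (toward products)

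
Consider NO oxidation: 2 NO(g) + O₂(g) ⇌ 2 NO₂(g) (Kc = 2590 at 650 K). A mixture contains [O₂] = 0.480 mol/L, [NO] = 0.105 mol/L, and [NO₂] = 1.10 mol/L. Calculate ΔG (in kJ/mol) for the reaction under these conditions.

Qc = [NO₂]² / ([NO]²·[O₂]) = (1.10)² / ((0.105)²·(0.480)) = 229
ΔG = RT ln(Qc/Kc) = (8.314 J mol⁻¹ K⁻¹)(650 K) × ln(229/2590)
   = (5.404 kJ/mol)(-2.426) = -13.1 kJ/mol
ΔG < 0, so the forward reaction is spontaneous (proceeds forward).

ΔG = -13.1 kJ/mol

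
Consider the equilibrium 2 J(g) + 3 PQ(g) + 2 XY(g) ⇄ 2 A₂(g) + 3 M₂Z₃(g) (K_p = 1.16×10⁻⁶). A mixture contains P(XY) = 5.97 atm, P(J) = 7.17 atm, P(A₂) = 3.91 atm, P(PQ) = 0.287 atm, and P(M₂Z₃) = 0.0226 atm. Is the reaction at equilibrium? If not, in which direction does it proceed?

Q_p = P(A₂)²·P(M₂Z₃)³ / (P(J)²·P(PQ)³·P(XY)²) = (3.91)²·(0.0226)³ / ((7.17)²·(0.287)³·(5.97)²) = 4.07×10⁻⁶
Q_p = 4.07×10⁻⁶ > K_p = 1.16×10⁻⁶, so the reverse reaction proceeds.

to the left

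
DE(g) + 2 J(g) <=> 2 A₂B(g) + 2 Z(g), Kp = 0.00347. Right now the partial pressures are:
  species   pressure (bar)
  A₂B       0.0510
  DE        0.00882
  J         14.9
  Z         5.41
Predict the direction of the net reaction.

to the left

Qp = P(A₂B)²·P(Z)² / (P(DE)·P(J)²) = (0.0510)²·(5.41)² / ((0.00882)·(14.9)²) = 0.0389
Qp = 0.0389 > Kp = 0.00347, so the reverse reaction proceeds.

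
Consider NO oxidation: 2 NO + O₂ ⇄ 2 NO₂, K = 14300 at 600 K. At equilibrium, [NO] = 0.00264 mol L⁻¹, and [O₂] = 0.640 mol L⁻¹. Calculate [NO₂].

[NO₂] = 0.253 mol L⁻¹

At equilibrium, K = [NO₂]² / ([NO]²·[O₂]) = 14300.
([NO₂])² / ((0.00264)²·(0.640)) = 14300
[NO₂]² = 0.0638 ⇒ [NO₂] = 0.253 mol L⁻¹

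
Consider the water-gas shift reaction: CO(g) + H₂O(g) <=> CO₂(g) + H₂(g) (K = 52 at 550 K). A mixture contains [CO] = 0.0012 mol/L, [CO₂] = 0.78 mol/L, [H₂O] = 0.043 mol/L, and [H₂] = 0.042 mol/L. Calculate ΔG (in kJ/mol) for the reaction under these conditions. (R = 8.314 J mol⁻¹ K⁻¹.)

ΔG = 11.4 kJ/mol

Q = [CO₂]·[H₂] / ([CO]·[H₂O]) = (0.78)·(0.042) / ((0.0012)·(0.043)) = 635
ΔG = RT ln(Q/K) = (8.314 J mol⁻¹ K⁻¹)(550 K) × ln(635/52)
   = (4.573 kJ/mol)(2.502) = 11.4 kJ/mol
ΔG > 0, so the forward reaction is non-spontaneous (proceeds in reverse).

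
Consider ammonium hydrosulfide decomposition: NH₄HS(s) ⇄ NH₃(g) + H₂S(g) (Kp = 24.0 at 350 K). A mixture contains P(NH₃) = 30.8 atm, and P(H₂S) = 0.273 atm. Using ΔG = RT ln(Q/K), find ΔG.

(NH₄HS is a pure solid — omitted from Qp.)
Qp = P(NH₃)·P(H₂S) = (30.8)·(0.273) = 8.41
ΔG = RT ln(Qp/Kp) = (8.314 J mol⁻¹ K⁻¹)(350 K) × ln(8.41/24.0)
   = (2.910 kJ/mol)(-1.049) = -3.05 kJ/mol
ΔG < 0, so the forward reaction is spontaneous (proceeds forward).

ΔG = -3.05 kJ/mol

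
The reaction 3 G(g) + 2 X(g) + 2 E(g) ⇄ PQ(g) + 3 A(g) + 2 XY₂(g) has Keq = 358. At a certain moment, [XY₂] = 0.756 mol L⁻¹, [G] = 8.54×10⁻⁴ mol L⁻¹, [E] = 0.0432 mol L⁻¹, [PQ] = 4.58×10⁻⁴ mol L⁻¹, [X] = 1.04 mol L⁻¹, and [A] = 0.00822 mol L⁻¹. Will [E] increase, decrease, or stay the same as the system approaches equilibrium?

decrease

Q = [PQ]·[A]³·[XY₂]² / ([G]³·[X]²·[E]²) = (4.58×10⁻⁴)·(0.00822)³·(0.756)² / ((8.54×10⁻⁴)³·(1.04)²·(0.0432)²) = 116
Q = 116 < Keq = 358: net forward reaction.
E is a reactant, so it decreases.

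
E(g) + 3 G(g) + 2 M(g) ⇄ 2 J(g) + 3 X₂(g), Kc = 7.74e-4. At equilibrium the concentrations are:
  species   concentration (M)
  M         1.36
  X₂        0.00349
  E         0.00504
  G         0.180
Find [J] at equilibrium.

[J] = 0.995 M

At equilibrium, Kc = [J]²·[X₂]³ / ([E]·[G]³·[M]²) = 7.74e-4.
([J])²·(0.00349)³ / ((0.00504)·(0.180)³·(1.36)²) = 7.74e-4
[J]² = 0.990 ⇒ [J] = 0.995 M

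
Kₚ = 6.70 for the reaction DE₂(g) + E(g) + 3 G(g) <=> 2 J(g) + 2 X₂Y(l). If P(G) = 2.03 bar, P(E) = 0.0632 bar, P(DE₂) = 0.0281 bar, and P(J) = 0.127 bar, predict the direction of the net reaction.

to the right

(X₂Y is a pure liquid — omitted from Qₚ.)
Qₚ = P(J)² / (P(DE₂)·P(E)·P(G)³) = (0.127)² / ((0.0281)·(0.0632)·(2.03)³) = 1.09
Qₚ = 1.09 < Kₚ = 6.70, so the forward reaction proceeds.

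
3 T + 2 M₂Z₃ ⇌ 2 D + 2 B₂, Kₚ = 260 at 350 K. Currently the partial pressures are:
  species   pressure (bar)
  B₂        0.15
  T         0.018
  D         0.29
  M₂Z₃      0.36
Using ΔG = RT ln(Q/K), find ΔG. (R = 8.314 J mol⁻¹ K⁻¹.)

ΔG = 6.59 kJ/mol

Qₚ = P(D)²·P(B₂)² / (P(T)³·P(M₂Z₃)²) = (0.29)²·(0.15)² / ((0.018)³·(0.36)²) = 2500
ΔG = RT ln(Qₚ/Kₚ) = (8.314 J mol⁻¹ K⁻¹)(350 K) × ln(2500/260)
   = (2.910 kJ/mol)(2.263) = 6.59 kJ/mol
ΔG > 0, so the forward reaction is non-spontaneous (proceeds in reverse).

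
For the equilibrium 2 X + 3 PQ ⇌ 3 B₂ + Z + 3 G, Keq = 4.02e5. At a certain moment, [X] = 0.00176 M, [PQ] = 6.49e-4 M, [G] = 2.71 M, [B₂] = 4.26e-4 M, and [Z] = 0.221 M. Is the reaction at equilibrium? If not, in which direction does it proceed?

Q = [B₂]³·[Z]·[G]³ / ([X]²·[PQ]³) = (4.26e-4)³·(0.221)·(2.71)³ / ((0.00176)²·(6.49e-4)³) = 4.02e5
Q = 4.02e5 = Keq, so the system is already at equilibrium.

at equilibrium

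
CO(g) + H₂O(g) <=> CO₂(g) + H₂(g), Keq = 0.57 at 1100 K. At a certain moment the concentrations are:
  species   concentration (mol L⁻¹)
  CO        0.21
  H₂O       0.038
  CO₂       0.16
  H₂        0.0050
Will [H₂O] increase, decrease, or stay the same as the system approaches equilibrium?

decrease

Q = [CO₂]·[H₂] / ([CO]·[H₂O]) = (0.16)·(0.0050) / ((0.21)·(0.038)) = 0.10
Q = 0.10 < Keq = 0.57: net forward reaction.
H₂O is a reactant, so it decreases.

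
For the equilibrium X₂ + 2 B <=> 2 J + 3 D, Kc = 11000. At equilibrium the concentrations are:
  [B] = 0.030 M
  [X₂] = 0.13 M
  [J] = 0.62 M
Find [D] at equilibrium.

At equilibrium, Kc = [J]²·[D]³ / ([X₂]·[B]²) = 11000.
(0.62)²·([D])³ / ((0.13)·(0.030)²) = 11000
[D]³ = 3.35 ⇒ [D] = 1.5 M

[D] = 1.5 M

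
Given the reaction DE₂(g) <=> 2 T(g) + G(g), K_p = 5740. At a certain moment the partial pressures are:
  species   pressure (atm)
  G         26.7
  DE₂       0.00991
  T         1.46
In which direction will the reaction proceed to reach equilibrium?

no net change (already at equilibrium)

Q_p = P(T)²·P(G) / P(DE₂) = (1.46)²·(26.7) / (0.00991) = 5740
Q_p = 5740 = K_p, so the system is already at equilibrium.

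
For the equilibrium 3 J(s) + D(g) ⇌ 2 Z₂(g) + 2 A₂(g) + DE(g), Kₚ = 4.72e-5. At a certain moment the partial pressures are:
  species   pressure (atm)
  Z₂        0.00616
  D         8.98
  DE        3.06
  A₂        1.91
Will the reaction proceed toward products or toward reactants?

(J is a pure solid — omitted from Qₚ.)
Qₚ = P(Z₂)²·P(A₂)²·P(DE) / P(D) = (0.00616)²·(1.91)²·(3.06) / (8.98) = 4.72e-5
Qₚ = 4.72e-5 = Kₚ, so the system is already at equilibrium.

at equilibrium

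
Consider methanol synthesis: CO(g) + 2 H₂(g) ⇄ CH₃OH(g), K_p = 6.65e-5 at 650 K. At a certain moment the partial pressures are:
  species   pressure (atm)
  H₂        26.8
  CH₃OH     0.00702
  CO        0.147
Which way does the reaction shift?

at equilibrium

Q_p = P(CH₃OH) / (P(CO)·P(H₂)²) = (0.00702) / ((0.147)·(26.8)²) = 6.65e-5
Q_p = 6.65e-5 = K_p, so the system is already at equilibrium.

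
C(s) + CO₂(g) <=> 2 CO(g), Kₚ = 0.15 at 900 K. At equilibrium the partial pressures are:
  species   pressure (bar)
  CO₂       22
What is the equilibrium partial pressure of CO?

P(CO) = 1.8 bar

(C is a pure solid — omitted from Kₚ.)
At equilibrium, Kₚ = P(CO)² / P(CO₂) = 0.15.
(P(CO))² / (22) = 0.15
P(CO)² = 3.30 ⇒ P(CO) = 1.8 bar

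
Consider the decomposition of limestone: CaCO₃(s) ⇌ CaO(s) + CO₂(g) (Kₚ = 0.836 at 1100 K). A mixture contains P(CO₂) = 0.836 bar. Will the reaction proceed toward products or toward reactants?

neither direction; the system is at equilibrium

(CaCO₃, CaO are pure solids — omitted from Qₚ.)
Qₚ = P(CO₂) = 0.836
Qₚ = 0.836 = Kₚ, so the system is already at equilibrium.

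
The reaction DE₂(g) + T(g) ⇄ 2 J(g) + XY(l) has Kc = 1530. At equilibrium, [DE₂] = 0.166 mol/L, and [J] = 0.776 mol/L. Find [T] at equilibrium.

[T] = 0.00237 mol/L

(XY is a pure liquid — omitted from Kc.)
At equilibrium, Kc = [J]² / ([DE₂]·[T]) = 1530.
(0.776)² / ((0.166)·([T])) = 1530
[T] = 0.00237 mol/L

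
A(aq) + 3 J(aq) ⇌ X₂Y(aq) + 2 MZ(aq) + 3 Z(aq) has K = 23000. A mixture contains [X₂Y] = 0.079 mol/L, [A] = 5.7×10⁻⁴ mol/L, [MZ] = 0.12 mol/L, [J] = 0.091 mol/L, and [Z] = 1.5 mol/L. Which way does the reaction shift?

toward products

Q = [X₂Y]·[MZ]²·[Z]³ / ([A]·[J]³) = (0.079)·(0.12)²·(1.5)³ / ((5.7×10⁻⁴)·(0.091)³) = 8900
Q = 8900 < K = 23000, so the forward reaction proceeds.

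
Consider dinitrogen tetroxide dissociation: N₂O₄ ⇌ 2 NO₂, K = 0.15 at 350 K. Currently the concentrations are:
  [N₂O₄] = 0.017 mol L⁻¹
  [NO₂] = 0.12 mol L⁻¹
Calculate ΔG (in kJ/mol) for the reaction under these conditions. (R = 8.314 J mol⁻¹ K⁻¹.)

ΔG = 5.04 kJ/mol

Q = [NO₂]² / [N₂O₄] = (0.12)² / (0.017) = 0.847
ΔG = RT ln(Q/K) = (8.314 J mol⁻¹ K⁻¹)(350 K) × ln(0.847/0.15)
   = (2.910 kJ/mol)(1.731) = 5.04 kJ/mol
ΔG > 0, so the forward reaction is non-spontaneous (proceeds in reverse).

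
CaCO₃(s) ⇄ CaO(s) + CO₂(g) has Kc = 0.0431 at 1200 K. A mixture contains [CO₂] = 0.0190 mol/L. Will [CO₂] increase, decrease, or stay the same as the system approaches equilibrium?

increase

(CaCO₃, CaO are pure solids — omitted from Qc.)
Qc = [CO₂] = 0.0190
Qc = 0.0190 < Kc = 0.0431: net forward reaction.
CO₂ is a product, so it increases.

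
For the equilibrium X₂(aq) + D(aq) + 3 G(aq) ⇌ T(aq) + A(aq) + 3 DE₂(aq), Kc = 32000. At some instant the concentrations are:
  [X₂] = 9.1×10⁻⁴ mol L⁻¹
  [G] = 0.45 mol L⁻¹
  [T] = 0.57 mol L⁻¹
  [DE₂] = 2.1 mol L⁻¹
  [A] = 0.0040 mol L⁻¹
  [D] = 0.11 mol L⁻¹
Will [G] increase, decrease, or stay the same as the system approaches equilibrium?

decrease

Qc = [T]·[A]·[DE₂]³ / ([X₂]·[D]·[G]³) = (0.57)·(0.0040)·(2.1)³ / ((9.1×10⁻⁴)·(0.11)·(0.45)³) = 2300
Qc = 2300 < Kc = 32000: net forward reaction.
G is a reactant, so it decreases.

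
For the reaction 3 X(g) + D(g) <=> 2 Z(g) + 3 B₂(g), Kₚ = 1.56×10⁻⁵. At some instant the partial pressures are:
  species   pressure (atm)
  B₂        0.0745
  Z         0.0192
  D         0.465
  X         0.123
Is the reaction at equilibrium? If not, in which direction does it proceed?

Qₚ = P(Z)²·P(B₂)³ / (P(X)³·P(D)) = (0.0192)²·(0.0745)³ / ((0.123)³·(0.465)) = 1.76×10⁻⁴
Qₚ = 1.76×10⁻⁴ > Kₚ = 1.56×10⁻⁵, so the reverse reaction proceeds.

to the left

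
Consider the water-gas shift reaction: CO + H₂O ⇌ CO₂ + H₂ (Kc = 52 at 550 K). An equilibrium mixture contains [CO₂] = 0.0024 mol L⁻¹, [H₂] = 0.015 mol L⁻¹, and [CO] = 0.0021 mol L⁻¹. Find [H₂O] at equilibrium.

[H₂O] = 3.3×10⁻⁴ mol L⁻¹

At equilibrium, Kc = [CO₂]·[H₂] / ([CO]·[H₂O]) = 52.
(0.0024)·(0.015) / ((0.0021)·([H₂O])) = 52
[H₂O] = 3.30×10⁻⁴ = 3.3×10⁻⁴ mol L⁻¹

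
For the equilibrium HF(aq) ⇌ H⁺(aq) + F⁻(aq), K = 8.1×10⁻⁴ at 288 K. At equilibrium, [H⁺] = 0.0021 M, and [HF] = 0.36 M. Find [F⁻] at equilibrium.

At equilibrium, K = [H⁺]·[F⁻] / [HF] = 8.1×10⁻⁴.
(0.0021)·([F⁻]) / (0.36) = 8.1×10⁻⁴
[F⁻] = 0.139 = 0.14 M

[F⁻] = 0.14 M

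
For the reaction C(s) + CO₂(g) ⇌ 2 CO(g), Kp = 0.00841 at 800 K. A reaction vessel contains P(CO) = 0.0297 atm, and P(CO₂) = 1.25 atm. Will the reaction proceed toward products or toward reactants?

in the forward direction

(C is a pure solid — omitted from Qp.)
Qp = P(CO)² / P(CO₂) = (0.0297)² / (1.25) = 7.06×10⁻⁴
Qp = 7.06×10⁻⁴ < Kp = 0.00841, so the forward reaction proceeds.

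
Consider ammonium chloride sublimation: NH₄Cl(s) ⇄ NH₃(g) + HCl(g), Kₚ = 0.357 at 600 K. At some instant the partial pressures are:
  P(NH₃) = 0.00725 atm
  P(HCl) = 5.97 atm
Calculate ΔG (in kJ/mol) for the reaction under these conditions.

(NH₄Cl is a pure solid — omitted from Qₚ.)
Qₚ = P(NH₃)·P(HCl) = (0.00725)·(5.97) = 0.0433
ΔG = RT ln(Qₚ/Kₚ) = (8.314 J mol⁻¹ K⁻¹)(600 K) × ln(0.0433/0.357)
   = (4.988 kJ/mol)(-2.110) = -10.5 kJ/mol
ΔG < 0, so the forward reaction is spontaneous (proceeds forward).

ΔG = -10.5 kJ/mol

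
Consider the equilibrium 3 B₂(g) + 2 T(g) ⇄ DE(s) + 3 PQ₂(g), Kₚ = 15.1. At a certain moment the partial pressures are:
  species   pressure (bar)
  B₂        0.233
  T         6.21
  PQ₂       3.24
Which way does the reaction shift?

(DE is a pure solid — omitted from Qₚ.)
Qₚ = P(PQ₂)³ / (P(B₂)³·P(T)²) = (3.24)³ / ((0.233)³·(6.21)²) = 69.7
Qₚ = 69.7 > Kₚ = 15.1, so the reverse reaction proceeds.

in the reverse direction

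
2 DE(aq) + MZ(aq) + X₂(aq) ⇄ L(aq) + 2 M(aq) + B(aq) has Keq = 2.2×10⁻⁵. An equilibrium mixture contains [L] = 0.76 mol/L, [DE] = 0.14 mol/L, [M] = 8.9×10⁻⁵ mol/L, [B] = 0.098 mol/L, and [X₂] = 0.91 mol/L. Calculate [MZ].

At equilibrium, Keq = [L]·[M]²·[B] / ([DE]²·[MZ]·[X₂]) = 2.2×10⁻⁵.
(0.76)·(8.9×10⁻⁵)²·(0.098) / ((0.14)²·([MZ])·(0.91)) = 2.2×10⁻⁵
[MZ] = 0.00150 = 0.0015 mol/L

[MZ] = 0.0015 mol/L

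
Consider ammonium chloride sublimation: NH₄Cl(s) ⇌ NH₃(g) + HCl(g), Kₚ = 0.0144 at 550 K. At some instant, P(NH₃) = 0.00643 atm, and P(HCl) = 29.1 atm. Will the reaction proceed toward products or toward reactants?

to the left

(NH₄Cl is a pure solid — omitted from Qₚ.)
Qₚ = P(NH₃)·P(HCl) = (0.00643)·(29.1) = 0.187
Qₚ = 0.187 > Kₚ = 0.0144, so the reverse reaction proceeds.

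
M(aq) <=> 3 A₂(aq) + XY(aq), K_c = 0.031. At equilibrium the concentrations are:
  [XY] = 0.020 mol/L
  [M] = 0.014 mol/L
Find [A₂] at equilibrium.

At equilibrium, K_c = [A₂]³·[XY] / [M] = 0.031.
([A₂])³·(0.020) / (0.014) = 0.031
[A₂]³ = 0.0217 ⇒ [A₂] = 0.28 mol/L

[A₂] = 0.28 mol/L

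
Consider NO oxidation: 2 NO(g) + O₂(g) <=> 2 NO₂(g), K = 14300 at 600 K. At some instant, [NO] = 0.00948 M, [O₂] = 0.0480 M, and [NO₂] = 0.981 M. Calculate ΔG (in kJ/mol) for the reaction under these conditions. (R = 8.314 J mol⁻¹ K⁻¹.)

ΔG = 13.7 kJ/mol

Q = [NO₂]² / ([NO]²·[O₂]) = (0.981)² / ((0.00948)²·(0.0480)) = 2.23×10⁵
ΔG = RT ln(Q/K) = (8.314 J mol⁻¹ K⁻¹)(600 K) × ln(2.23×10⁵/14300)
   = (4.988 kJ/mol)(2.747) = 13.7 kJ/mol
ΔG > 0, so the forward reaction is non-spontaneous (proceeds in reverse).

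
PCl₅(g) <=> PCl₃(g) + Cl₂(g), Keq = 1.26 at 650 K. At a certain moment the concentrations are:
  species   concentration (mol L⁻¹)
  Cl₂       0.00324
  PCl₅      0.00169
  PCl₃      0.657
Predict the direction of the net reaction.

Q = [PCl₃]·[Cl₂] / [PCl₅] = (0.657)·(0.00324) / (0.00169) = 1.26
Q = 1.26 = Keq, so the system is already at equilibrium.

at equilibrium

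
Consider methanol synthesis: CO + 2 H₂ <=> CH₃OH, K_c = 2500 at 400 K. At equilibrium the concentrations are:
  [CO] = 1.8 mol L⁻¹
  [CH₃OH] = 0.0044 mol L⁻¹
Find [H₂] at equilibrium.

At equilibrium, K_c = [CH₃OH] / ([CO]·[H₂]²) = 2500.
(0.0044) / ((1.8)·([H₂])²) = 2500
[H₂]² = 9.78×10⁻⁷ ⇒ [H₂] = 9.9×10⁻⁴ mol L⁻¹

[H₂] = 9.9×10⁻⁴ mol L⁻¹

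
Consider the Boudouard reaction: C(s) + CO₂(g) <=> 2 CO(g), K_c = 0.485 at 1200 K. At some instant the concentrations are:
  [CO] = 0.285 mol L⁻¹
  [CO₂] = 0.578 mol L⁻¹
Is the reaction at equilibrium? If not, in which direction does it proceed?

to the right

(C is a pure solid — omitted from Q_c.)
Q_c = [CO]² / [CO₂] = (0.285)² / (0.578) = 0.141
Q_c = 0.141 < K_c = 0.485, so the forward reaction proceeds.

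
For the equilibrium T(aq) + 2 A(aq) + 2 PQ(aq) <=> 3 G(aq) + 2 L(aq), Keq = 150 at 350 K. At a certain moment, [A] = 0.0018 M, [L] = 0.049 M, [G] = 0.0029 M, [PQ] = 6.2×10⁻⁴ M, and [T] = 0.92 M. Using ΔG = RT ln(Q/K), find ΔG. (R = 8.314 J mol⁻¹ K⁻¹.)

Q = [G]³·[L]² / ([T]·[A]²·[PQ]²) = (0.0029)³·(0.049)² / ((0.92)·(0.0018)²·(6.2×10⁻⁴)²) = 51.1
ΔG = RT ln(Q/Keq) = (8.314 J mol⁻¹ K⁻¹)(350 K) × ln(51.1/150)
   = (2.910 kJ/mol)(-1.077) = -3.13 kJ/mol
ΔG < 0, so the forward reaction is spontaneous (proceeds forward).

ΔG = -3.13 kJ/mol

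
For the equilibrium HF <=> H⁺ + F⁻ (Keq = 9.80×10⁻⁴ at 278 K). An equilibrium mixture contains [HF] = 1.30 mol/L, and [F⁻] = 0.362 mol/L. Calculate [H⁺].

[H⁺] = 0.00352 mol/L

At equilibrium, Keq = [H⁺]·[F⁻] / [HF] = 9.80×10⁻⁴.
([H⁺])·(0.362) / (1.30) = 9.80×10⁻⁴
[H⁺] = 0.00352 mol/L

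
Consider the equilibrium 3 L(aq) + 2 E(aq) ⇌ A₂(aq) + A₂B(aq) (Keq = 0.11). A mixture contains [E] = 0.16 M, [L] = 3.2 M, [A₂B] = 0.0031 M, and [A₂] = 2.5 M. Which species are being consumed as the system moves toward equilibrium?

Q = [A₂]·[A₂B] / ([L]³·[E]²) = (2.5)·(0.0031) / ((3.2)³·(0.16)²) = 0.0092
Q = 0.0092 < Keq = 0.11: net forward reaction.

L, E (reactants)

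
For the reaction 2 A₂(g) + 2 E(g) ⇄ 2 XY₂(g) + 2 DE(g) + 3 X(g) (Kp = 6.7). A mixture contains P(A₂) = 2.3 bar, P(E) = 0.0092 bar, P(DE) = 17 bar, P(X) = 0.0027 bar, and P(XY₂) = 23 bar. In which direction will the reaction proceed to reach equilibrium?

no net change (already at equilibrium)

Qp = P(XY₂)²·P(DE)²·P(X)³ / (P(A₂)²·P(E)²) = (23)²·(17)²·(0.0027)³ / ((2.3)²·(0.0092)²) = 6.7
Qp = 6.7 = Kp, so the system is already at equilibrium.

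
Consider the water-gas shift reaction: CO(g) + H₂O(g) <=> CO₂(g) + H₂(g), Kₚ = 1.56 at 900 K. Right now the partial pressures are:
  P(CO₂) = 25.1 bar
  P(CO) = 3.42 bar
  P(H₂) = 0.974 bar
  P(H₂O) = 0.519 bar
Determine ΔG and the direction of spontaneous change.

ΔG = 16.3 kJ/mol; the forward reaction is non-spontaneous

Qₚ = P(CO₂)·P(H₂) / (P(CO)·P(H₂O)) = (25.1)·(0.974) / ((3.42)·(0.519)) = 13.8
ΔG = RT ln(Qₚ/Kₚ) = (8.314 J mol⁻¹ K⁻¹)(900 K) × ln(13.8/1.56)
   = (7.483 kJ/mol)(2.180) = 16.3 kJ/mol
ΔG > 0, so the forward reaction is non-spontaneous (proceeds in reverse).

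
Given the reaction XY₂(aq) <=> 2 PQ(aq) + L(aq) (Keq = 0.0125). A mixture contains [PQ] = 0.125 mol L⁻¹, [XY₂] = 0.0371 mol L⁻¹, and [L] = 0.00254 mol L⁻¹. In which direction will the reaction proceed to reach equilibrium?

Q = [PQ]²·[L] / [XY₂] = (0.125)²·(0.00254) / (0.0371) = 0.00107
Q = 0.00107 < Keq = 0.0125, so the forward reaction proceeds.

forward (toward products)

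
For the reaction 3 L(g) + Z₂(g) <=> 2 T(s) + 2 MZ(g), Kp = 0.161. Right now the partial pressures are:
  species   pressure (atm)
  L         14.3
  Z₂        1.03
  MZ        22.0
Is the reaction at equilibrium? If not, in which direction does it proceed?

(T is a pure solid — omitted from Qp.)
Qp = P(MZ)² / (P(L)³·P(Z₂)) = (22.0)² / ((14.3)³·(1.03)) = 0.161
Qp = 0.161 = Kp, so the system is already at equilibrium.

at equilibrium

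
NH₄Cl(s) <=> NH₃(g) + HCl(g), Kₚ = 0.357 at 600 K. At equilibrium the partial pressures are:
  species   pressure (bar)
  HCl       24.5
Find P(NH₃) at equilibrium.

(NH₄Cl is a pure solid — omitted from Kₚ.)
At equilibrium, Kₚ = P(NH₃)·P(HCl) = 0.357.
(P(NH₃))·(24.5) = 0.357
P(NH₃) = 0.0146 bar

P(NH₃) = 0.0146 bar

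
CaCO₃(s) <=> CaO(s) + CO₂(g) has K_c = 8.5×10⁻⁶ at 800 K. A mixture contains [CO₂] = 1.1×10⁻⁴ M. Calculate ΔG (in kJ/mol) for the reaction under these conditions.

ΔG = 17.0 kJ/mol

(CaCO₃, CaO are pure solids — omitted from Q_c.)
Q_c = [CO₂] = 1.10×10⁻⁴
ΔG = RT ln(Q_c/K_c) = (8.314 J mol⁻¹ K⁻¹)(800 K) × ln(1.10×10⁻⁴/8.5×10⁻⁶)
   = (6.651 kJ/mol)(2.560) = 17.0 kJ/mol
ΔG > 0, so the forward reaction is non-spontaneous (proceeds in reverse).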